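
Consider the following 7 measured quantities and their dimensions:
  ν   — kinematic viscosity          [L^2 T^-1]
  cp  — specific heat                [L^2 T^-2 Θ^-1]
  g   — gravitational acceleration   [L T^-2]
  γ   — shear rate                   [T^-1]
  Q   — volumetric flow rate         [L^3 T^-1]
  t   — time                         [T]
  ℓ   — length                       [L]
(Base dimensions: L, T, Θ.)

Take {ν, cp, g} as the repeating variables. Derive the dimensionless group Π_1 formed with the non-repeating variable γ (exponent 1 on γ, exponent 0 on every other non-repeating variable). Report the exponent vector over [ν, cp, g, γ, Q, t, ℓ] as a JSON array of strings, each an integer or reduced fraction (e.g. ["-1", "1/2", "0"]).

Exponent matrix [L,T,Θ] × [ν,cp,g,γ,Q,t,ℓ]:
  L: [ 2  2  1  0  3  0  1]
  T: [-1 -2 -2 -1 -1  1  0]
  Θ: [ 0 -1  0  0  0  0  0]
Row reduction gives pivot columns ν,cp,g; rank = 3
Pivot set = {ν,cp,g}, free = {γ,Q,t,ℓ}
RREF:
  r0: [   1    0    0 -1/3  5/3  1/3  2/3]
  r1: [   0    1    0    0    0    0    0]
  r2: [   0    0    1  2/3 -1/3 -2/3 -1/3]
Fix exponent of γ at 1, Q at 0, t at 0, ℓ at 0; solve each RREF row for its pivot's exponent:
  r0: exp(ν) + (-1/3)·1 = 0 ⇒ exp(ν) = 1/3
  r1: exp(cp) + (0)·1 = 0 ⇒ exp(cp) = 0
  r2: exp(g) + (2/3)·1 = 0 ⇒ exp(g) = -2/3
Π_1 = ν^(1/3) · g^(-2/3) · γ

["1/3", "0", "-2/3", "1", "0", "0", "0"]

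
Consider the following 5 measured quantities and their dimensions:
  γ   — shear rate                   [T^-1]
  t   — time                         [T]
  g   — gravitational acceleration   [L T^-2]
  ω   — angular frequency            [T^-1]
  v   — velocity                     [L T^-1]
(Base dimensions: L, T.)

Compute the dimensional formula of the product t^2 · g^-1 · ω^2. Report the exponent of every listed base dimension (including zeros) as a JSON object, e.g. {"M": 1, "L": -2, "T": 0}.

{"L": -1, "T": 2}

Exponent matrix [L,T] × [γ,t,g,ω,v]:
  L: [ 0  0  1  0  1]
  T: [-1  1 -2 -1 -1]
  [L]: (2)·0+(-1)·1+(2)·0 = -1
  [T]: (2)·1+(-1)·-2+(2)·-1 = 2
⇒ L^-1 T^2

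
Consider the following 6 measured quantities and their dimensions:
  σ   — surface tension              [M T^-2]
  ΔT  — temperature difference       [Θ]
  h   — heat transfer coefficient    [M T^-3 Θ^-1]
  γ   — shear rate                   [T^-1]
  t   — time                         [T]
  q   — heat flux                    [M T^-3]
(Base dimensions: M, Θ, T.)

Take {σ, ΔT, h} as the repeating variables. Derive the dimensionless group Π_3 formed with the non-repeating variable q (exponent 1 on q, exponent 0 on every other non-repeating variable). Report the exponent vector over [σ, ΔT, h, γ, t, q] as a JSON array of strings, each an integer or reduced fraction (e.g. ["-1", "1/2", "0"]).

["0", "-1", "-1", "0", "0", "1"]

Dimensional matrix (M×Θ×T by σ×ΔT×h×γ×t×q):
  M: [ 1  0  1  0  0  1]
  Θ: [ 0  1 -1  0  0  0]
  T: [-2  0 -3 -1  1 -3]
RREF → pivots at {σ,ΔT,h} ⇒ r = 3
Pivot set = {σ,ΔT,h}, free = {γ,t,q}
RREF:
  r0: [   1    0    0   -1    1    0]
  r1: [   0    1    0    1   -1    1]
  r2: [   0    0    1    1   -1    1]
Fix exponent of q at 1, γ at 0, t at 0; solve each RREF row for its pivot's exponent:
  r0: exp(σ) + (0)·1 = 0 ⇒ exp(σ) = 0
  r1: exp(ΔT) + (1)·1 = 0 ⇒ exp(ΔT) = -1
  r2: exp(h) + (1)·1 = 0 ⇒ exp(h) = -1
Π_3 = ΔT^-1 · h^-1 · q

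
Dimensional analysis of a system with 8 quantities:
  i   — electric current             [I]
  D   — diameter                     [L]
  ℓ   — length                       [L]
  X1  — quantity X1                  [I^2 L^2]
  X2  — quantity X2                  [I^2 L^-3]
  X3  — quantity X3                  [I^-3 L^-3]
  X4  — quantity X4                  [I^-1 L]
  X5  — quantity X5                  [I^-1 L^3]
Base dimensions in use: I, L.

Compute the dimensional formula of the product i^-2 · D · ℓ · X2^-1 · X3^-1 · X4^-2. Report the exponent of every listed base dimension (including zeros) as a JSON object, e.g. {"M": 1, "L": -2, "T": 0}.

Dimensional matrix (I×L by i×D×ℓ×X1×X2×X3×X4×X5):
  I: [ 1  0  0  2  2 -3 -1 -1]
  L: [ 0  1  1  2 -3 -3  1  3]
  [I]: (-2)·1+(1)·0+(1)·0+(-1)·2+(-1)·-3+(-2)·-1 = 1
  [L]: (-2)·0+(1)·1+(1)·1+(-1)·-3+(-1)·-3+(-2)·1 = 6
⇒ I L^6

{"I": 1, "L": 6}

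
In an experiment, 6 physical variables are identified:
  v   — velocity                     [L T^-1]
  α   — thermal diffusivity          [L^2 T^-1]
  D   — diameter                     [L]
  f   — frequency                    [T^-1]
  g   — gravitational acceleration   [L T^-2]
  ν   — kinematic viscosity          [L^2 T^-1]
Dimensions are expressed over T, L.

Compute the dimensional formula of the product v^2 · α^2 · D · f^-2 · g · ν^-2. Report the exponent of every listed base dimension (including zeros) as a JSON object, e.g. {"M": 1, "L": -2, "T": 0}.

Exponent matrix [T,L] × [v,α,D,f,g,ν]:
  T: [-1 -1  0 -1 -2 -1]
  L: [ 1  2  1  0  1  2]
  [T]: (2)·-1+(2)·-1+(1)·0+(-2)·-1+(1)·-2+(-2)·-1 = -2
  [L]: (2)·1+(2)·2+(1)·1+(-2)·0+(1)·1+(-2)·2 = 4
⇒ T^-2 L^4

{"T": -2, "L": 4}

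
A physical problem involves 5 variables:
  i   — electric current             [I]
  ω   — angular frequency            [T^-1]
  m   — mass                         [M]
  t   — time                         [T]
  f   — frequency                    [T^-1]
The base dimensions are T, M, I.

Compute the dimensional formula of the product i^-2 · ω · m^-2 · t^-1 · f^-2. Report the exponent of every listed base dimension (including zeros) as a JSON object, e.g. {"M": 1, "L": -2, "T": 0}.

Exponent matrix [T,M,I] × [i,ω,m,t,f]:
  T: [ 0 -1  0  1 -1]
  M: [ 0  0  1  0  0]
  I: [ 1  0  0  0  0]
  [T]: (-2)·0+(1)·-1+(-2)·0+(-1)·1+(-2)·-1 = 0
  [M]: (-2)·0+(1)·0+(-2)·1+(-1)·0+(-2)·0 = -2
  [I]: (-2)·1+(1)·0+(-2)·0+(-1)·0+(-2)·0 = -2
⇒ M^-2 I^-2

{"T": 0, "M": -2, "I": -2}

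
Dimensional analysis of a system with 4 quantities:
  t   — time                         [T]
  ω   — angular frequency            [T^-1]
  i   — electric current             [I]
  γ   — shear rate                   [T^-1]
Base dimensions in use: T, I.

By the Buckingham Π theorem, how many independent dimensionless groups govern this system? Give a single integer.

Exponent matrix [T,I] × [t,ω,i,γ]:
  T: [ 1 -1  0 -1]
  I: [ 0  0  1  0]
Row reduction gives pivot columns t,i; rank = 2
Π count = n − r = 4 − 2 = 2

2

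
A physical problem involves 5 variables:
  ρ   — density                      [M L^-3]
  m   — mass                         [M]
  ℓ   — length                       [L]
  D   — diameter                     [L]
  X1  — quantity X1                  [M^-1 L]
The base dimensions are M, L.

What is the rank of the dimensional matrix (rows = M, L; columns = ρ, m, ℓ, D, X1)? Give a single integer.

Dimensional matrix (M×L by ρ×m×ℓ×D×X1):
  M: [ 1  1  0  0 -1]
  L: [-3  0  1  1  1]
RREF → pivots at {ρ,m} ⇒ r = 2

2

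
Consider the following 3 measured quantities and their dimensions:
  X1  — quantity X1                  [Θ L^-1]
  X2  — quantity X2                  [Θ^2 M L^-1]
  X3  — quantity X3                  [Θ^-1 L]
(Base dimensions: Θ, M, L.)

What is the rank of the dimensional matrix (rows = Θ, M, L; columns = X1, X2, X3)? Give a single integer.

2

Dimensional matrix (Θ×M×L by X1×X2×X3):
  Θ: [ 1  2 -1]
  M: [ 0  1  0]
  L: [-1 -1  1]
RREF → pivots at {X1,X2} ⇒ r = 2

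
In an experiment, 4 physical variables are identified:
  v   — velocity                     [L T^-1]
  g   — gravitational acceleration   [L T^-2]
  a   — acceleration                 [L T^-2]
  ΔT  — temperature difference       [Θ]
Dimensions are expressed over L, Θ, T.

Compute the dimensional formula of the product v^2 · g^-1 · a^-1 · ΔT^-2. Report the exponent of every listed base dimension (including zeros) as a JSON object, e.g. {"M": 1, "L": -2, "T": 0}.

{"L": 0, "Θ": -2, "T": 2}

Dimensional matrix (L×Θ×T by v×g×a×ΔT):
  L: [ 1  1  1  0]
  Θ: [ 0  0  0  1]
  T: [-1 -2 -2  0]
  [L]: (2)·1+(-1)·1+(-1)·1+(-2)·0 = 0
  [Θ]: (2)·0+(-1)·0+(-1)·0+(-2)·1 = -2
  [T]: (2)·-1+(-1)·-2+(-1)·-2+(-2)·0 = 2
⇒ Θ^-2 T^2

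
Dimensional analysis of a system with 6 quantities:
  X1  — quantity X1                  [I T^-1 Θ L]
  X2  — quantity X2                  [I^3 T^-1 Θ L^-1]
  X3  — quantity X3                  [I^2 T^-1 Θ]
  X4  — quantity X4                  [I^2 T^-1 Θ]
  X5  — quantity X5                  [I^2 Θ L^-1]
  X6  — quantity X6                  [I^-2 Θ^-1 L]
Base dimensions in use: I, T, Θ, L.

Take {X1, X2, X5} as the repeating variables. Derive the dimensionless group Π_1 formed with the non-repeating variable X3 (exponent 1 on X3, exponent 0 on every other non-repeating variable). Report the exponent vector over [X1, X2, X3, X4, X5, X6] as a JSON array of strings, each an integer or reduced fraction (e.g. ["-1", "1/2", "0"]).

["-1/2", "-1/2", "1", "0", "0", "0"]

Dimensional matrix (I×T×Θ×L by X1×X2×X3×X4×X5×X6):
  I: [ 1  3  2  2  2 -2]
  T: [-1 -1 -1 -1  0  0]
  Θ: [ 1  1  1  1  1 -1]
  L: [ 1 -1  0  0 -1  1]
Echelon form has 3 nonzero rows (pivots: X1,X2,X5)
Repeat: X1,X2,X5; free: X3,X4,X6
RREF:
  r0: [   1    0  1/2  1/2    0    0]
  r1: [   0    1  1/2  1/2    0    0]
  r2: [   0    0    0    0    1   -1]
  r3: [   0    0    0    0    0    0]
Fix exponent of X3 at 1, X4 at 0, X6 at 0; solve each RREF row for its pivot's exponent:
  r0: exp(X1) + (1/2)·1 = 0 ⇒ exp(X1) = -1/2
  r1: exp(X2) + (1/2)·1 = 0 ⇒ exp(X2) = -1/2
  r2: exp(X5) + (0)·1 = 0 ⇒ exp(X5) = 0
Π_1 = X1^(-1/2) · X2^(-1/2) · X3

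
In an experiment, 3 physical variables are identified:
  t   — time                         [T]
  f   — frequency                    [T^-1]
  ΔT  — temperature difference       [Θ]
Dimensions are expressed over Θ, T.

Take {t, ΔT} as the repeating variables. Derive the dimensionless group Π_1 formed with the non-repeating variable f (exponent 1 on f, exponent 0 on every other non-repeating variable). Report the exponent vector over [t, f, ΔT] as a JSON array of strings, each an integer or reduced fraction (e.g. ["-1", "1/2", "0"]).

["1", "1", "0"]

Dimensional matrix (Θ×T by t×f×ΔT):
  Θ: [ 0  0  1]
  T: [ 1 -1  0]
Echelon form has 2 nonzero rows (pivots: t,ΔT)
Repeat: t,ΔT; free: f
RREF:
  r0: [   1   -1    0]
  r1: [   0    0    1]
Fix exponent of f at 1; solve each RREF row for its pivot's exponent:
  r0: exp(t) + (-1)·1 = 0 ⇒ exp(t) = 1
  r1: exp(ΔT) + (0)·1 = 0 ⇒ exp(ΔT) = 0
Π_1 = t · f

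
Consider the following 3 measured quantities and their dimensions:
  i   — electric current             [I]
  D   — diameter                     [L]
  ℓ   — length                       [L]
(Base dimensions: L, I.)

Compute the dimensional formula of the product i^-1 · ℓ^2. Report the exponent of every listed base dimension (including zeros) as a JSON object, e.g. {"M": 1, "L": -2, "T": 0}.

{"L": 2, "I": -1}

Dimensional matrix (L×I by i×D×ℓ):
  L: [ 0  1  1]
  I: [ 1  0  0]
  [L]: (-1)·0+(2)·1 = 2
  [I]: (-1)·1+(2)·0 = -1
⇒ L^2 I^-1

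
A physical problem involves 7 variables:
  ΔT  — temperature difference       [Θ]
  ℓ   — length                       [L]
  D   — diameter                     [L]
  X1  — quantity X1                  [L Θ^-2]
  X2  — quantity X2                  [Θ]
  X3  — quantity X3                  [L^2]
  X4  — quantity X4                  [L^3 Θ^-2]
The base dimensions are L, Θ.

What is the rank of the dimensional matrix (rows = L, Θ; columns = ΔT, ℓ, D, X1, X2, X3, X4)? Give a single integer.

Exponent matrix [L,Θ] × [ΔT,ℓ,D,X1,X2,X3,X4]:
  L: [ 0  1  1  1  0  2  3]
  Θ: [ 1  0  0 -2  1  0 -2]
Echelon form has 2 nonzero rows (pivots: ΔT,ℓ)

2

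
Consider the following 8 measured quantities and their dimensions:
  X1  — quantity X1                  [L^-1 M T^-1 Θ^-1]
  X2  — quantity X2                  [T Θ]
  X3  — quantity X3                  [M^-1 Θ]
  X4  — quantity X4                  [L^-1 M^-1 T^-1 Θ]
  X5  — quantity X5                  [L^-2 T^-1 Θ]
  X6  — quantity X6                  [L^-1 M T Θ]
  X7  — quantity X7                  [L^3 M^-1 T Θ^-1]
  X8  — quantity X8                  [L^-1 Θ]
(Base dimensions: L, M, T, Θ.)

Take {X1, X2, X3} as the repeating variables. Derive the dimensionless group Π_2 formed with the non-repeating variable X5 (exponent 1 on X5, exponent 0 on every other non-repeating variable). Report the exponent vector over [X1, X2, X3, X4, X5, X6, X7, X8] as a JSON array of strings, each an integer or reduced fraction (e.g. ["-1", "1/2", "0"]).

["-2", "-1", "-2", "0", "1", "0", "0", "0"]

Exponent matrix [L,M,T,Θ] × [X1,X2,X3,X4,X5,X6,X7,X8]:
  L: [-1  0  0 -1 -2 -1  3 -1]
  M: [ 1  0 -1 -1  0  1 -1  0]
  T: [-1  1  0 -1 -1  1  1  0]
  Θ: [-1  1  1  1  1  1 -1  1]
RREF → pivots at {X1,X2,X3} ⇒ r = 3
Pivot set = {X1,X2,X3}, free = {X4,X5,X6,X7,X8}
RREF:
  r0: [   1    0    0    1    2    1   -3    1]
  r1: [   0    1    0    0    1    2   -2    1]
  r2: [   0    0    1    2    2    0   -2    1]
  r3: [   0    0    0    0    0    0    0    0]
Fix exponent of X5 at 1, X4 at 0, X6 at 0, X7 at 0, X8 at 0; solve each RREF row for its pivot's exponent:
  r0: exp(X1) + (2)·1 = 0 ⇒ exp(X1) = -2
  r1: exp(X2) + (1)·1 = 0 ⇒ exp(X2) = -1
  r2: exp(X3) + (2)·1 = 0 ⇒ exp(X3) = -2
Π_2 = X1^-2 · X2^-1 · X3^-2 · X5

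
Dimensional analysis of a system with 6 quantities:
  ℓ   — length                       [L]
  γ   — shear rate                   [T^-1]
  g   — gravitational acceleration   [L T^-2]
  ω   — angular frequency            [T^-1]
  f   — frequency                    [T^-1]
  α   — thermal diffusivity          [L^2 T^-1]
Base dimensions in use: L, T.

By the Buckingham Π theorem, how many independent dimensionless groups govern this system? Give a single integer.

4

Exponent matrix [L,T] × [ℓ,γ,g,ω,f,α]:
  L: [ 1  0  1  0  0  2]
  T: [ 0 -1 -2 -1 -1 -1]
Echelon form has 2 nonzero rows (pivots: ℓ,γ)
6 vars − rank 2 = 4 Π groups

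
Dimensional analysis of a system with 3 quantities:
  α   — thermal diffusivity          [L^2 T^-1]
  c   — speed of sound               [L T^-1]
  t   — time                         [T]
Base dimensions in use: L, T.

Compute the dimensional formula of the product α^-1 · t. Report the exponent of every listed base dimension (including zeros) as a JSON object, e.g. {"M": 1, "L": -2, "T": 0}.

Write exponents as rows L,T / cols α,c,t:
  L: [ 2  1  0]
  T: [-1 -1  1]
  [L]: (-1)·2+(1)·0 = -2
  [T]: (-1)·-1+(1)·1 = 2
⇒ L^-2 T^2

{"L": -2, "T": 2}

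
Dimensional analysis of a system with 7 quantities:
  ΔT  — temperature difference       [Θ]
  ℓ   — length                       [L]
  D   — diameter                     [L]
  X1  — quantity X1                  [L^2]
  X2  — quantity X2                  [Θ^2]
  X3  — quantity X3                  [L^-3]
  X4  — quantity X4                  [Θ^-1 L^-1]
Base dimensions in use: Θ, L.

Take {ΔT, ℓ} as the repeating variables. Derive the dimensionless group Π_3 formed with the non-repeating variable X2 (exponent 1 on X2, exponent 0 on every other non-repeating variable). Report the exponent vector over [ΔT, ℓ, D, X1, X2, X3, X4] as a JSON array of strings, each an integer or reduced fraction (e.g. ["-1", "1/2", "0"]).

["-2", "0", "0", "0", "1", "0", "0"]

Write exponents as rows Θ,L / cols ΔT,ℓ,D,X1,X2,X3,X4:
  Θ: [ 1  0  0  0  2  0 -1]
  L: [ 0  1  1  2  0 -3 -1]
Row reduction gives pivot columns ΔT,ℓ; rank = 2
Repeat: ΔT,ℓ; free: D,X1,X2,X3,X4
RREF:
  r0: [   1    0    0    0    2    0   -1]
  r1: [   0    1    1    2    0   -3   -1]
Fix exponent of X2 at 1, D at 0, X1 at 0, X3 at 0, X4 at 0; solve each RREF row for its pivot's exponent:
  r0: exp(ΔT) + (2)·1 = 0 ⇒ exp(ΔT) = -2
  r1: exp(ℓ) + (0)·1 = 0 ⇒ exp(ℓ) = 0
Π_3 = ΔT^-2 · X2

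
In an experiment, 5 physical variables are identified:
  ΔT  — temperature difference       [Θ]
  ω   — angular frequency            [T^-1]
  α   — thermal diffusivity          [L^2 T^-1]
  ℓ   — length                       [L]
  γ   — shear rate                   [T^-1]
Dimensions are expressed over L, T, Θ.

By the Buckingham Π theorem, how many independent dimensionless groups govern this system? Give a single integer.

2

Exponent matrix [L,T,Θ] × [ΔT,ω,α,ℓ,γ]:
  L: [ 0  0  2  1  0]
  T: [ 0 -1 -1  0 -1]
  Θ: [ 1  0  0  0  0]
Echelon form has 3 nonzero rows (pivots: ΔT,ω,α)
n=5, r=3 ⇒ 2 dimensionless groups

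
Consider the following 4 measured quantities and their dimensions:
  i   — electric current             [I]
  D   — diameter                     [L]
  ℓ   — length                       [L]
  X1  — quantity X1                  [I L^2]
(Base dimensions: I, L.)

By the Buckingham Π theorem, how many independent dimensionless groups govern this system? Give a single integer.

2

Dimensional matrix (I×L by i×D×ℓ×X1):
  I: [ 1  0  0  1]
  L: [ 0  1  1  2]
Echelon form has 2 nonzero rows (pivots: i,D)
4 vars − rank 2 = 2 Π groups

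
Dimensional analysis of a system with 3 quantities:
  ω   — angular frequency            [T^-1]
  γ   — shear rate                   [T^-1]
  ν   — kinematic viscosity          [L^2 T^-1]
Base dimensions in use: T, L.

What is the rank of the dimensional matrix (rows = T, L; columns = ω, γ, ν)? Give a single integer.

Write exponents as rows T,L / cols ω,γ,ν:
  T: [-1 -1 -1]
  L: [ 0  0  2]
RREF → pivots at {ω,ν} ⇒ r = 2

2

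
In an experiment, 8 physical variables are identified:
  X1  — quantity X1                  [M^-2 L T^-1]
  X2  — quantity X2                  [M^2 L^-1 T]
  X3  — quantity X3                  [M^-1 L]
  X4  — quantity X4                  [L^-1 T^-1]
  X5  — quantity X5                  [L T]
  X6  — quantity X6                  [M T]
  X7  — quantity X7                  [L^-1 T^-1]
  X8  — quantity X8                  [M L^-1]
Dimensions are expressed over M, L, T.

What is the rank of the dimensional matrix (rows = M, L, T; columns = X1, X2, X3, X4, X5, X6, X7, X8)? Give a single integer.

2

Dimensional matrix (M×L×T by X1×X2×X3×X4×X5×X6×X7×X8):
  M: [-2  2 -1  0  0  1  0  1]
  L: [ 1 -1  1 -1  1  0 -1 -1]
  T: [-1  1  0 -1  1  1 -1  0]
RREF → pivots at {X1,X3} ⇒ r = 2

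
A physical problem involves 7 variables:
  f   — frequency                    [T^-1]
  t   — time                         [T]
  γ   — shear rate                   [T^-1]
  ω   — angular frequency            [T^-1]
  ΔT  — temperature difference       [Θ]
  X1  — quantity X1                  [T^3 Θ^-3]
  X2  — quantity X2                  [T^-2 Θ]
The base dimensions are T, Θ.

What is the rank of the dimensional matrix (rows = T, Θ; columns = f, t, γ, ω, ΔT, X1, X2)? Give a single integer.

Write exponents as rows T,Θ / cols f,t,γ,ω,ΔT,X1,X2:
  T: [-1  1 -1 -1  0  3 -2]
  Θ: [ 0  0  0  0  1 -3  1]
Echelon form has 2 nonzero rows (pivots: f,ΔT)

2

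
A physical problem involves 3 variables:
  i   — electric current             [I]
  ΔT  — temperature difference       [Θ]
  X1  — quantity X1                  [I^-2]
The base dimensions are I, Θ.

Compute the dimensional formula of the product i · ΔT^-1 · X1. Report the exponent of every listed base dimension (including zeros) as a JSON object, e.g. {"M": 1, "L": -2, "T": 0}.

{"I": -1, "Θ": -1}

Exponent matrix [I,Θ] × [i,ΔT,X1]:
  I: [ 1  0 -2]
  Θ: [ 0  1  0]
  [I]: (1)·1+(-1)·0+(1)·-2 = -1
  [Θ]: (1)·0+(-1)·1+(1)·0 = -1
⇒ I^-1 Θ^-1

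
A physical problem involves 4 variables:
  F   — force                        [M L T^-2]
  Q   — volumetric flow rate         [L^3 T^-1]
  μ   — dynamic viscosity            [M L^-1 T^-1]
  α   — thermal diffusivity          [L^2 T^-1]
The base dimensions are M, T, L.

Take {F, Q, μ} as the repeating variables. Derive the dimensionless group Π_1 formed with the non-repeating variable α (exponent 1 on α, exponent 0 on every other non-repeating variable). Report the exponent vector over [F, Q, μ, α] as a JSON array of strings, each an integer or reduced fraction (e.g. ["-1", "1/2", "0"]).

["-1", "0", "1", "1"]

Exponent matrix [M,T,L] × [F,Q,μ,α]:
  M: [ 1  0  1  0]
  T: [-2 -1 -1 -1]
  L: [ 1  3 -1  2]
RREF → pivots at {F,Q,μ} ⇒ r = 3
Pivot set = {F,Q,μ}, free = {α}
RREF:
  r0: [   1    0    0    1]
  r1: [   0    1    0    0]
  r2: [   0    0    1   -1]
Fix exponent of α at 1; solve each RREF row for its pivot's exponent:
  r0: exp(F) + (1)·1 = 0 ⇒ exp(F) = -1
  r1: exp(Q) + (0)·1 = 0 ⇒ exp(Q) = 0
  r2: exp(μ) + (-1)·1 = 0 ⇒ exp(μ) = 1
Π_1 = F^-1 · μ · α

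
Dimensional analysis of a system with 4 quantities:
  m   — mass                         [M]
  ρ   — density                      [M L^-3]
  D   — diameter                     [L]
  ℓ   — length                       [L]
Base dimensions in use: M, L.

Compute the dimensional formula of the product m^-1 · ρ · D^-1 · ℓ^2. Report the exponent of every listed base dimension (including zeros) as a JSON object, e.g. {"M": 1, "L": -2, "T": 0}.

Dimensional matrix (M×L by m×ρ×D×ℓ):
  M: [ 1  1  0  0]
  L: [ 0 -3  1  1]
  [M]: (-1)·1+(1)·1+(-1)·0+(2)·0 = 0
  [L]: (-1)·0+(1)·-3+(-1)·1+(2)·1 = -2
⇒ L^-2

{"M": 0, "L": -2}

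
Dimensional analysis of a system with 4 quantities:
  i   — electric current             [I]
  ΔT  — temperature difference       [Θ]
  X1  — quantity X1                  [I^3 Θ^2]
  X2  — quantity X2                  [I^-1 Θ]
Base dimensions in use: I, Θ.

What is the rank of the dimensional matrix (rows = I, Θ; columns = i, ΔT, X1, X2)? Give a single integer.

2

Dimensional matrix (I×Θ by i×ΔT×X1×X2):
  I: [ 1  0  3 -1]
  Θ: [ 0  1  2  1]
Row reduction gives pivot columns i,ΔT; rank = 2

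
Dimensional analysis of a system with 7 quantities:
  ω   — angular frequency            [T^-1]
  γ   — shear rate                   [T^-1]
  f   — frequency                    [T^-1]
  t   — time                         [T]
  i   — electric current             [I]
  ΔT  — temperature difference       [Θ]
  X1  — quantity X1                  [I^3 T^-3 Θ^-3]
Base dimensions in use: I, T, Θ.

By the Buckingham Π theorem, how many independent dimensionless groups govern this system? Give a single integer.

Exponent matrix [I,T,Θ] × [ω,γ,f,t,i,ΔT,X1]:
  I: [ 0  0  0  0  1  0  3]
  T: [-1 -1 -1  1  0  0 -3]
  Θ: [ 0  0  0  0  0  1 -3]
RREF → pivots at {ω,i,ΔT} ⇒ r = 3
7 vars − rank 3 = 4 Π groups

4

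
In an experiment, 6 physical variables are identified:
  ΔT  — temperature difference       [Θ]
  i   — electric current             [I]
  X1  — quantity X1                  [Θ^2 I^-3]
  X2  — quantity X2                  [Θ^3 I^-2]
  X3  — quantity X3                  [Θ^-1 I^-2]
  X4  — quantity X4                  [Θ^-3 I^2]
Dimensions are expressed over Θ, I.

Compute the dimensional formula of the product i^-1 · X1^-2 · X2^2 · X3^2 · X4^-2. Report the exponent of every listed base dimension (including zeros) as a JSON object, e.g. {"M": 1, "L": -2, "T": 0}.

{"Θ": 6, "I": -7}

Exponent matrix [Θ,I] × [ΔT,i,X1,X2,X3,X4]:
  Θ: [ 1  0  2  3 -1 -3]
  I: [ 0  1 -3 -2 -2  2]
  [Θ]: (-1)·0+(-2)·2+(2)·3+(2)·-1+(-2)·-3 = 6
  [I]: (-1)·1+(-2)·-3+(2)·-2+(2)·-2+(-2)·2 = -7
⇒ Θ^6 I^-7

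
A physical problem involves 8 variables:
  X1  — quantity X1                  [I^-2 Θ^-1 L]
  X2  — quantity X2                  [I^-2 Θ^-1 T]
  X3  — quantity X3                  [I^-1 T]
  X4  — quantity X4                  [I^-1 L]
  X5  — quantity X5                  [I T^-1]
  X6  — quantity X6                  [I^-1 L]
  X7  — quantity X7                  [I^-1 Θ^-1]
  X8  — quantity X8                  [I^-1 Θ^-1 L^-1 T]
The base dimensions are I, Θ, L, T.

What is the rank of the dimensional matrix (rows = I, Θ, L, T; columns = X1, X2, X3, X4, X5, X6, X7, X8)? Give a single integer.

3

Write exponents as rows I,Θ,L,T / cols X1,X2,X3,X4,X5,X6,X7,X8:
  I: [-2 -2 -1 -1  1 -1 -1 -1]
  Θ: [-1 -1  0  0  0  0 -1 -1]
  L: [ 1  0  0  1  0  1  0 -1]
  T: [ 0  1  1  0 -1  0  0  1]
Row reduction gives pivot columns X1,X2,X3; rank = 3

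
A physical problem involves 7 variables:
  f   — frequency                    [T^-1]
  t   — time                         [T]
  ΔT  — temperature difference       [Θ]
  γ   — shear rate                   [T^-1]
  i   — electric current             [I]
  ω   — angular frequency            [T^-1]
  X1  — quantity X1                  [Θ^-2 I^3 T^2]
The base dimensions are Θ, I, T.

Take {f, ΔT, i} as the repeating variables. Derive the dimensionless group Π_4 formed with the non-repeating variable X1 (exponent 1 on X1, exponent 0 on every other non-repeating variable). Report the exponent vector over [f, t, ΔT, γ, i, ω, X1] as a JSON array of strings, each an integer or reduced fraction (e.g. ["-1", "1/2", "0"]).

Dimensional matrix (Θ×I×T by f×t×ΔT×γ×i×ω×X1):
  Θ: [ 0  0  1  0  0  0 -2]
  I: [ 0  0  0  0  1  0  3]
  T: [-1  1  0 -1  0 -1  2]
Echelon form has 3 nonzero rows (pivots: f,ΔT,i)
Repeat: f,ΔT,i; free: t,γ,ω,X1
RREF:
  r0: [   1   -1    0    1    0    1   -2]
  r1: [   0    0    1    0    0    0   -2]
  r2: [   0    0    0    0    1    0    3]
Fix exponent of X1 at 1, t at 0, γ at 0, ω at 0; solve each RREF row for its pivot's exponent:
  r0: exp(f) + (-2)·1 = 0 ⇒ exp(f) = 2
  r1: exp(ΔT) + (-2)·1 = 0 ⇒ exp(ΔT) = 2
  r2: exp(i) + (3)·1 = 0 ⇒ exp(i) = -3
Π_4 = f^2 · ΔT^2 · i^-3 · X1

["2", "0", "2", "0", "-3", "0", "1"]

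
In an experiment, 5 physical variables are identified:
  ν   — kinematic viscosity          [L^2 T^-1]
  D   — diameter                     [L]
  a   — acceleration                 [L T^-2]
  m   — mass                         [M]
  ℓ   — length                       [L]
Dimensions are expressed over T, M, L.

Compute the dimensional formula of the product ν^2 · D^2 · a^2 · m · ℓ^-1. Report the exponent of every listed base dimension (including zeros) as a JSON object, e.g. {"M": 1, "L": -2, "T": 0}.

Dimensional matrix (T×M×L by ν×D×a×m×ℓ):
  T: [-1  0 -2  0  0]
  M: [ 0  0  0  1  0]
  L: [ 2  1  1  0  1]
  [T]: (2)·-1+(2)·0+(2)·-2+(1)·0+(-1)·0 = -6
  [M]: (2)·0+(2)·0+(2)·0+(1)·1+(-1)·0 = 1
  [L]: (2)·2+(2)·1+(2)·1+(1)·0+(-1)·1 = 7
⇒ T^-6 M L^7

{"T": -6, "M": 1, "L": 7}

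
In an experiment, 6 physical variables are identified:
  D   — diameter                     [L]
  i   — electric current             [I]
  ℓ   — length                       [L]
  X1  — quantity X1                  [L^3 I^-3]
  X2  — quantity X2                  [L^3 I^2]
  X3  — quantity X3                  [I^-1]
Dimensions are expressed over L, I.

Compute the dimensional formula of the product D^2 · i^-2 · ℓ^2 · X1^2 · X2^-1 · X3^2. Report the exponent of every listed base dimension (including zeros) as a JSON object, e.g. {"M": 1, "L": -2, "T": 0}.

{"L": 7, "I": -12}

Write exponents as rows L,I / cols D,i,ℓ,X1,X2,X3:
  L: [ 1  0  1  3  3  0]
  I: [ 0  1  0 -3  2 -1]
  [L]: (2)·1+(-2)·0+(2)·1+(2)·3+(-1)·3+(2)·0 = 7
  [I]: (2)·0+(-2)·1+(2)·0+(2)·-3+(-1)·2+(2)·-1 = -12
⇒ L^7 I^-12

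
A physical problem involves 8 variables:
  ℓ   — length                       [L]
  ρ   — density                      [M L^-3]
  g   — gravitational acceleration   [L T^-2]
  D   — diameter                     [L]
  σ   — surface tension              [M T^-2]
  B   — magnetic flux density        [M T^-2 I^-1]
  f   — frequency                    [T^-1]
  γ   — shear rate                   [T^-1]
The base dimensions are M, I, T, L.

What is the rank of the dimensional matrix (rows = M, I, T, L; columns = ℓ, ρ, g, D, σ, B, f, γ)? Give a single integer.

Dimensional matrix (M×I×T×L by ℓ×ρ×g×D×σ×B×f×γ):
  M: [ 0  1  0  0  1  1  0  0]
  I: [ 0  0  0  0  0 -1  0  0]
  T: [ 0  0 -2  0 -2 -2 -1 -1]
  L: [ 1 -3  1  1  0  0  0  0]
Echelon form has 4 nonzero rows (pivots: ℓ,ρ,g,B)

4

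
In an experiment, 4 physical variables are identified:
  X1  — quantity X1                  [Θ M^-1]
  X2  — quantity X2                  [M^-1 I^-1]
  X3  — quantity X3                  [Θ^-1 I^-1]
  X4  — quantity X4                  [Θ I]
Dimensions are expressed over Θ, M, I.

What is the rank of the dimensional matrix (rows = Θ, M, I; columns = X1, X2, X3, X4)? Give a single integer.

Write exponents as rows Θ,M,I / cols X1,X2,X3,X4:
  Θ: [ 1  0 -1  1]
  M: [-1 -1  0  0]
  I: [ 0 -1 -1  1]
Echelon form has 2 nonzero rows (pivots: X1,X2)

2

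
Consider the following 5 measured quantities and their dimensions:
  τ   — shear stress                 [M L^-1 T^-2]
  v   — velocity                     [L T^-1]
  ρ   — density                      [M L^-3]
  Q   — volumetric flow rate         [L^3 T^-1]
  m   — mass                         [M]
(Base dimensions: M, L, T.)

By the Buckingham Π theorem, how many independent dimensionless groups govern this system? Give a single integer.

Dimensional matrix (M×L×T by τ×v×ρ×Q×m):
  M: [ 1  0  1  0  1]
  L: [-1  1 -3  3  0]
  T: [-2 -1  0 -1  0]
Echelon form has 3 nonzero rows (pivots: τ,v,Q)
n=5, r=3 ⇒ 2 dimensionless groups

2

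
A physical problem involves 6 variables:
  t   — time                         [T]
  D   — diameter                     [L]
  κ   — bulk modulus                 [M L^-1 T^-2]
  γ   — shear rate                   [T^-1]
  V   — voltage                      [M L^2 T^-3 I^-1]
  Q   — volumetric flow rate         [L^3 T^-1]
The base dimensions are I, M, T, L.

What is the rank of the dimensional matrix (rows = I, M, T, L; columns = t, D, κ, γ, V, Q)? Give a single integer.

4

Exponent matrix [I,M,T,L] × [t,D,κ,γ,V,Q]:
  I: [ 0  0  0  0 -1  0]
  M: [ 0  0  1  0  1  0]
  T: [ 1  0 -2 -1 -3 -1]
  L: [ 0  1 -1  0  2  3]
RREF → pivots at {t,D,κ,V} ⇒ r = 4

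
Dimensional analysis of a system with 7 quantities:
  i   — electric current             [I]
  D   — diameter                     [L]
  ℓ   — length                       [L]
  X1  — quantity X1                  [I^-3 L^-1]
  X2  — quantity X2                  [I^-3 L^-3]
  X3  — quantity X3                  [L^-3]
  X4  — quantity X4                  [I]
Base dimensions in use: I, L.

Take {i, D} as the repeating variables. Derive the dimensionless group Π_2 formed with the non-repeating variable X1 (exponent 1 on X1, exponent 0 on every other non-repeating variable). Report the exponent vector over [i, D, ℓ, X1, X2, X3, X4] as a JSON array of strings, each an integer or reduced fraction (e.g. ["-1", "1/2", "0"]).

["3", "1", "0", "1", "0", "0", "0"]

Dimensional matrix (I×L by i×D×ℓ×X1×X2×X3×X4):
  I: [ 1  0  0 -3 -3  0  1]
  L: [ 0  1  1 -1 -3 -3  0]
RREF → pivots at {i,D} ⇒ r = 2
Repeat: i,D; free: ℓ,X1,X2,X3,X4
RREF:
  r0: [   1    0    0   -3   -3    0    1]
  r1: [   0    1    1   -1   -3   -3    0]
Fix exponent of X1 at 1, ℓ at 0, X2 at 0, X3 at 0, X4 at 0; solve each RREF row for its pivot's exponent:
  r0: exp(i) + (-3)·1 = 0 ⇒ exp(i) = 3
  r1: exp(D) + (-1)·1 = 0 ⇒ exp(D) = 1
Π_2 = i^3 · D · X1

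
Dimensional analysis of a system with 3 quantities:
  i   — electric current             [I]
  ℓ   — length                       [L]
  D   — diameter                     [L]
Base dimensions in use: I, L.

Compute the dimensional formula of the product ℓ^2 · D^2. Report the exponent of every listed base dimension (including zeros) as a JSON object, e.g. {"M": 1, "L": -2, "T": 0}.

{"I": 0, "L": 4}

Dimensional matrix (I×L by i×ℓ×D):
  I: [ 1  0  0]
  L: [ 0  1  1]
  [I]: (2)·0+(2)·0 = 0
  [L]: (2)·1+(2)·1 = 4
⇒ L^4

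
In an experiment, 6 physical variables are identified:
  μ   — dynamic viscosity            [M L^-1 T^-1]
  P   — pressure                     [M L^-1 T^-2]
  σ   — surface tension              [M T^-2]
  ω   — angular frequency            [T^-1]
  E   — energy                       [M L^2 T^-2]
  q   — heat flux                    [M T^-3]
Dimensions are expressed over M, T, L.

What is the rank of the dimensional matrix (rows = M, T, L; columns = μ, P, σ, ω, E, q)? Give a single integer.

3

Dimensional matrix (M×T×L by μ×P×σ×ω×E×q):
  M: [ 1  1  1  0  1  1]
  T: [-1 -2 -2 -1 -2 -3]
  L: [-1 -1  0  0  2  0]
Echelon form has 3 nonzero rows (pivots: μ,P,σ)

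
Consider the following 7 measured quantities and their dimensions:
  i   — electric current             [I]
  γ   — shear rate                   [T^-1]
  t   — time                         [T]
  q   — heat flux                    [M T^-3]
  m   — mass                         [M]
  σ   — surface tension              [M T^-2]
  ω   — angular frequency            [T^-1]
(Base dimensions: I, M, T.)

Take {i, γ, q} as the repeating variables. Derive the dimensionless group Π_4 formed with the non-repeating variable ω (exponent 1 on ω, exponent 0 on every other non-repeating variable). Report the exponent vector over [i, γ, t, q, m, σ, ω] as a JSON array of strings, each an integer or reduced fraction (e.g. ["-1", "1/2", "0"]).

Dimensional matrix (I×M×T by i×γ×t×q×m×σ×ω):
  I: [ 1  0  0  0  0  0  0]
  M: [ 0  0  0  1  1  1  0]
  T: [ 0 -1  1 -3  0 -2 -1]
RREF → pivots at {i,γ,q} ⇒ r = 3
Pivot set = {i,γ,q}, free = {t,m,σ,ω}
RREF:
  r0: [   1    0    0    0    0    0    0]
  r1: [   0    1   -1    0   -3   -1    1]
  r2: [   0    0    0    1    1    1    0]
Fix exponent of ω at 1, t at 0, m at 0, σ at 0; solve each RREF row for its pivot's exponent:
  r0: exp(i) + (0)·1 = 0 ⇒ exp(i) = 0
  r1: exp(γ) + (1)·1 = 0 ⇒ exp(γ) = -1
  r2: exp(q) + (0)·1 = 0 ⇒ exp(q) = 0
Π_4 = γ^-1 · ω

["0", "-1", "0", "0", "0", "0", "1"]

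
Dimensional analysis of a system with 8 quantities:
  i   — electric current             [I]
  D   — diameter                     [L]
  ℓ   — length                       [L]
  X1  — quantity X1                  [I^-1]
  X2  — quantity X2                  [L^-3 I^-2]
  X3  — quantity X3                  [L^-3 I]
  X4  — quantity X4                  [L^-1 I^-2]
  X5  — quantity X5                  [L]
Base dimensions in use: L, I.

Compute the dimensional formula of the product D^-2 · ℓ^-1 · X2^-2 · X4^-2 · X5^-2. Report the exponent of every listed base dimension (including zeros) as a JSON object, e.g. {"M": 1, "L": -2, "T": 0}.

{"L": 3, "I": 8}

Dimensional matrix (L×I by i×D×ℓ×X1×X2×X3×X4×X5):
  L: [ 0  1  1  0 -3 -3 -1  1]
  I: [ 1  0  0 -1 -2  1 -2  0]
  [L]: (-2)·1+(-1)·1+(-2)·-3+(-2)·-1+(-2)·1 = 3
  [I]: (-2)·0+(-1)·0+(-2)·-2+(-2)·-2+(-2)·0 = 8
⇒ L^3 I^8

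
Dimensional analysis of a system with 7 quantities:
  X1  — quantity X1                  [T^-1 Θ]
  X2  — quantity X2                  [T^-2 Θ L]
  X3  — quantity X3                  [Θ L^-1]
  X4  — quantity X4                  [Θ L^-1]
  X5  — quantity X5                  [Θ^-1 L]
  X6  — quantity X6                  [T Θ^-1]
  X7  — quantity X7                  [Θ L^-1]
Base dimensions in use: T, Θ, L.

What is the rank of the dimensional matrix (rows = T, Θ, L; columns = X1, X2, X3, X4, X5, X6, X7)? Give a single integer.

Dimensional matrix (T×Θ×L by X1×X2×X3×X4×X5×X6×X7):
  T: [-1 -2  0  0  0  1  0]
  Θ: [ 1  1  1  1 -1 -1  1]
  L: [ 0  1 -1 -1  1  0 -1]
Echelon form has 2 nonzero rows (pivots: X1,X2)

2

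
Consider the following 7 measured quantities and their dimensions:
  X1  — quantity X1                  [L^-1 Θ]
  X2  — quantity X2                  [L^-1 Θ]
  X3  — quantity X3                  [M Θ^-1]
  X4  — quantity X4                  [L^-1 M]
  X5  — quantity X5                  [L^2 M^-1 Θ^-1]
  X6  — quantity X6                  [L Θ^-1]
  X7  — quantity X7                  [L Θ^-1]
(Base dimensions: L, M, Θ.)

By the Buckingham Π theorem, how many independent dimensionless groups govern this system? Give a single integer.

Dimensional matrix (L×M×Θ by X1×X2×X3×X4×X5×X6×X7):
  L: [-1 -1  0 -1  2  1  1]
  M: [ 0  0  1  1 -1  0  0]
  Θ: [ 1  1 -1  0 -1 -1 -1]
Echelon form has 2 nonzero rows (pivots: X1,X3)
n=7, r=2 ⇒ 5 dimensionless groups

5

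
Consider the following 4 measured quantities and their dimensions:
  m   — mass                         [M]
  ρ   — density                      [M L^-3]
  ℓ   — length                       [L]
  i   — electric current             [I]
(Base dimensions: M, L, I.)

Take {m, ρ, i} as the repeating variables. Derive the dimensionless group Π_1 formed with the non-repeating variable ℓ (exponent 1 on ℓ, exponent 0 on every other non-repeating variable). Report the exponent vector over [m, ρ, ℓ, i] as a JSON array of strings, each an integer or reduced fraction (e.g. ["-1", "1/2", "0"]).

["-1/3", "1/3", "1", "0"]

Write exponents as rows M,L,I / cols m,ρ,ℓ,i:
  M: [ 1  1  0  0]
  L: [ 0 -3  1  0]
  I: [ 0  0  0  1]
RREF → pivots at {m,ρ,i} ⇒ r = 3
Pivot set = {m,ρ,i}, free = {ℓ}
RREF:
  r0: [   1    0  1/3    0]
  r1: [   0    1 -1/3    0]
  r2: [   0    0    0    1]
Fix exponent of ℓ at 1; solve each RREF row for its pivot's exponent:
  r0: exp(m) + (1/3)·1 = 0 ⇒ exp(m) = -1/3
  r1: exp(ρ) + (-1/3)·1 = 0 ⇒ exp(ρ) = 1/3
  r2: exp(i) + (0)·1 = 0 ⇒ exp(i) = 0
Π_1 = m^(-1/3) · ρ^(1/3) · ℓ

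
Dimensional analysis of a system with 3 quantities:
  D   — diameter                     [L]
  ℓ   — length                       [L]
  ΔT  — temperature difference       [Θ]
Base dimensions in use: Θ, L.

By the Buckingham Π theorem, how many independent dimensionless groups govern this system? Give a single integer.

Dimensional matrix (Θ×L by D×ℓ×ΔT):
  Θ: [ 0  0  1]
  L: [ 1  1  0]
Echelon form has 2 nonzero rows (pivots: D,ΔT)
Π count = n − r = 3 − 2 = 1

1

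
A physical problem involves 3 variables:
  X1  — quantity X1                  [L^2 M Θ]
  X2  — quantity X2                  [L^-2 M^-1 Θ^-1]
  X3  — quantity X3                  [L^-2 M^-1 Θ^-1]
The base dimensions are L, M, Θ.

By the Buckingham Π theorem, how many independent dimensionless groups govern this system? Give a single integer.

2

Dimensional matrix (L×M×Θ by X1×X2×X3):
  L: [ 2 -2 -2]
  M: [ 1 -1 -1]
  Θ: [ 1 -1 -1]
Row reduction gives pivot columns X1; rank = 1
3 vars − rank 1 = 2 Π groups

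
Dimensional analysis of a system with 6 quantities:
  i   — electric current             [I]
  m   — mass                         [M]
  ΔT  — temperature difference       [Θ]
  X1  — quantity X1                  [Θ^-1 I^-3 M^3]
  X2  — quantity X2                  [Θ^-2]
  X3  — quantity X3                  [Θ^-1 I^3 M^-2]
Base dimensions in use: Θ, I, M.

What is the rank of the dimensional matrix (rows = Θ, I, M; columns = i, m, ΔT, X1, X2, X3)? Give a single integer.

3

Exponent matrix [Θ,I,M] × [i,m,ΔT,X1,X2,X3]:
  Θ: [ 0  0  1 -1 -2 -1]
  I: [ 1  0  0 -3  0  3]
  M: [ 0  1  0  3  0 -2]
Row reduction gives pivot columns i,m,ΔT; rank = 3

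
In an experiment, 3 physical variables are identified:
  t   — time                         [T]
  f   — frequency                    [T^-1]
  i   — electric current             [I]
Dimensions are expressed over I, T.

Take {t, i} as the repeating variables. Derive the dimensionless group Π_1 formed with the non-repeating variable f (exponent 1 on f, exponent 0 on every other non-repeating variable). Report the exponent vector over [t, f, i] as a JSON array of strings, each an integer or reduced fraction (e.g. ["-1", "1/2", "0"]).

Dimensional matrix (I×T by t×f×i):
  I: [ 0  0  1]
  T: [ 1 -1  0]
RREF → pivots at {t,i} ⇒ r = 2
Repeat: t,i; free: f
RREF:
  r0: [   1   -1    0]
  r1: [   0    0    1]
Fix exponent of f at 1; solve each RREF row for its pivot's exponent:
  r0: exp(t) + (-1)·1 = 0 ⇒ exp(t) = 1
  r1: exp(i) + (0)·1 = 0 ⇒ exp(i) = 0
Π_1 = t · f

["1", "1", "0"]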